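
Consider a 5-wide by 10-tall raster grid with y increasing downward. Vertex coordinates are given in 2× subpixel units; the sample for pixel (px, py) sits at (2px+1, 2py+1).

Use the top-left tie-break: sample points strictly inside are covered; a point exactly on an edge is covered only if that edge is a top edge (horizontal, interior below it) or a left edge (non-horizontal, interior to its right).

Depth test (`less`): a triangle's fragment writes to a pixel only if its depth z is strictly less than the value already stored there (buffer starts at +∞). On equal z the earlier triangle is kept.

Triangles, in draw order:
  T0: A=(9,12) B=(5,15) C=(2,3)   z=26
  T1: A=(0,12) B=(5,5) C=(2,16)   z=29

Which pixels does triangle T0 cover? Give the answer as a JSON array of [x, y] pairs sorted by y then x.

T0:
  2·area = 57
  edge (9, 12)→(5, 15): d=(-4,3) right/bottom  bias=-1
  edge (5, 15)→(2, 3): d=(-3,-12) top-left  bias=+0
  edge (2, 3)→(9, 12): d=(7,9) right/bottom  bias=-1
    (1,2)@(3, 5): e=[46,6,5] → █
    (2,2)@(5, 5): e=[40,30,-13] → ·
    (1,3)@(3, 7): e=[38,0,19] → █  [on edge]
    (2,3)@(5, 7): e=[32,24,1] → █
    (3,3)@(7, 7): e=[26,48,-17] → ·
    (1,4)@(3, 9): e=[30,-6,33] → ·
    (2,4)@(5, 9): e=[24,18,15] → █
    (3,4)@(7, 9): e=[18,42,-3] → ·
    (2,5)@(5, 11): e=[16,12,29] → █
    (3,5)@(7, 11): e=[10,36,11] → █
    (4,5)@(9, 11): e=[4,60,-7] → ·
    (2,6)@(5, 13): e=[8,6,43] → █
    (2,7)@(5, 15): e=[0,0,57] → ·  [on edge]
  covered (8 px):
    · · · · ·
    · · · · ·
    · █ · · ·
    · █ █ · ·
    · · █ · ·
    · · █ █ ·
    · · █ █ ·
    · · · · ·
    · · · · ·
    · · · · ·
T1:
  2·area = 34
  edge (0, 12)→(5, 5): d=(5,-7) top-left  bias=+0
  edge (5, 5)→(2, 16): d=(-3,11) right/bottom  bias=-1
  edge (2, 16)→(0, 12): d=(-2,-4) top-left  bias=+0
    (2,2)@(5, 5): e=[0,0,34] → ·  [on edge]
    (1,4)@(3, 9): e=[6,10,18] → █
    (2,4)@(5, 9): e=[20,-12,26] → ·
    (0,5)@(1, 11): e=[2,26,6] → █
    (2,5)@(5, 11): e=[30,-18,22] → ·
    (0,6)@(1, 13): e=[12,20,2] → █
    (1,6)@(3, 13): e=[26,-2,10] → ·
    (0,7)@(1, 15): e=[22,14,-2] → ·
  covered (4 px):
    · · · · ·
    · · · · ·
    · · · · ·
    · · · · ·
    · █ · · ·
    █ █ · · ·
    █ · · · ·
    · · · · ·
    · · · · ·
    · · · · ·

Result: [[1,2],[1,3],[2,3],[2,4],[2,5],[3,5],[2,6],[3,6]]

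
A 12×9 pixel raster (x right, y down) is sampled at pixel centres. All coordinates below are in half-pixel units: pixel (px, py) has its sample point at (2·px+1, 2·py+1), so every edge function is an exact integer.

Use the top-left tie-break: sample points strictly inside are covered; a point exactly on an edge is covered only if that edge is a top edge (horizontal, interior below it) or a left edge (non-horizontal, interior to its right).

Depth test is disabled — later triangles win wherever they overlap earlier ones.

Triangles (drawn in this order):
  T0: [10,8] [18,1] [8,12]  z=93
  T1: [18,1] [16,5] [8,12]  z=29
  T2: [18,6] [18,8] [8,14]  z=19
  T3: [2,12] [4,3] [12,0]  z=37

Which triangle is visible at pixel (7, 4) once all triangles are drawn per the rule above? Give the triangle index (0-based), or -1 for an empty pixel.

T0:
  2·area = 18
  edge (10, 8)→(18, 1): d=(8,-7) top-left  bias=+0
  edge (18, 1)→(8, 12): d=(-10,11) right/bottom  bias=-1
  edge (8, 12)→(10, 8): d=(2,-4) top-left  bias=+0
  covered (0 px):
    · · · · · · · · · · · ·
    · · · · · · · · · · · ·
    · · · · · · · · · · · ·
    · · · · · · · · · · · ·
    · · · · · · · · · · · ·
    · · · · · · · · · · · ·
    · · · · · · · · · · · ·
    · · · · · · · · · · · ·
    · · · · · · · · · · · ·
T1:
  2·area = 18
  edge (18, 1)→(16, 5): d=(-2,4) right/bottom  bias=-1
  edge (16, 5)→(8, 12): d=(-8,7) right/bottom  bias=-1
  edge (8, 12)→(18, 1): d=(10,-11) top-left  bias=+0
    (8,1)@(17, 3): e=[0,9,9] → ·  [on edge]
    (7,2)@(15, 5): e=[4,7,7] → #
    (8,2)@(17, 5): e=[-4,-7,29] → ·
    (6,3)@(13, 7): e=[8,5,5] → #
    (7,3)@(15, 7): e=[0,-9,27] → ·  [on edge]
    (5,4)@(11, 9): e=[12,3,3] → #
    (6,4)@(13, 9): e=[4,-11,25] → ·
    (4,5)@(9, 11): e=[16,1,1] → #
    (5,5)@(11, 11): e=[8,-13,23] → ·
    (6,5)@(13, 11): e=[0,-27,45] → ·  [on edge]
    (4,6)@(9, 13): e=[12,-15,21] → ·
    (5,7)@(11, 15): e=[0,-45,63] → ·  [on edge]
  covered (4 px):
    · · · · · · · · · · · ·
    · · · · · · · · · · · ·
    · · · · · · · # · · · ·
    · · · · · · # · · · · ·
    · · · · · # · · · · · ·
    · · · · # · · · · · · ·
    · · · · · · · · · · · ·
    · · · · · · · · · · · ·
    · · · · · · · · · · · ·
T2:
  2·area = 20
  edge (18, 6)→(18, 8): d=(0,2) right/bottom  bias=-1
  edge (18, 8)→(8, 14): d=(-10,6) right/bottom  bias=-1
  edge (8, 14)→(18, 6): d=(10,-8) top-left  bias=+0
    (11,2)@(23, 5): e=[-10,0,30] → ·  [on edge]
    (8,3)@(17, 7): e=[2,16,2] → #
    (9,3)@(19, 7): e=[-2,4,18] → ·
    (7,4)@(15, 9): e=[6,8,6] → #
    (8,4)@(17, 9): e=[2,-4,22] → ·
    (6,5)@(13, 11): e=[10,0,10] → ·  [on edge]
    (7,5)@(15, 11): e=[6,-12,26] → ·
    (1,8)@(3, 17): e=[30,0,-10] → ·  [on edge]
  covered (2 px):
    · · · · · · · · · · · ·
    · · · · · · · · · · · ·
    · · · · · · · · · · · ·
    · · · · · · · · # · · ·
    · · · · · · · # · · · ·
    · · · · · · · · · · · ·
    · · · · · · · · · · · ·
    · · · · · · · · · · · ·
    · · · · · · · · · · · ·
T3:
  2·area = 66
  edge (2, 12)→(4, 3): d=(2,-9) top-left  bias=+0
  edge (4, 3)→(12, 0): d=(8,-3) top-left  bias=+0
  edge (12, 0)→(2, 12): d=(-10,12) right/bottom  bias=-1
    (5,0)@(11, 1): e=[59,5,2] → #
    (6,0)@(13, 1): e=[77,11,-22] → ·
    (2,1)@(5, 3): e=[9,3,54] → #
    (3,1)@(7, 3): e=[27,9,30] → #
    (4,1)@(9, 3): e=[45,15,6] → #
    (5,1)@(11, 3): e=[63,21,-18] → ·
    (2,2)@(5, 5): e=[13,19,34] → #
    (4,2)@(9, 5): e=[49,31,-14] → ·
    (2,3)@(5, 7): e=[17,35,14] → #
    (3,3)@(7, 7): e=[35,41,-10] → ·
    (1,4)@(3, 9): e=[3,45,18] → #
    (2,4)@(5, 9): e=[21,51,-6] → ·
  covered (8 px):
    · · · · · # · · · · · ·
    · · # # # · · · · · · ·
    · · # # · · · · · · · ·
    · · # · · · · · · · · ·
    · # · · · · · · · · · ·
    · · · · · · · · · · · ·
    · · · · · · · · · · · ·
    · · · · · · · · · · · ·
    · · · · · · · · · · · ·

Z-buffer (winner per pixel, '.' = empty):
  . . . . . 3 . . . . . .
  . . 3 3 3 . . . . . . .
  . . 3 3 . . . 1 . . . .
  . . 3 . . . 1 . 2 . . .
  . 3 . . . 1 . 2 . . . .
  . . . . 1 . . . . . . .
  . . . . . . . . . . . .
  . . . . . . . . . . . .
  . . . . . . . . . . . .

Result: 2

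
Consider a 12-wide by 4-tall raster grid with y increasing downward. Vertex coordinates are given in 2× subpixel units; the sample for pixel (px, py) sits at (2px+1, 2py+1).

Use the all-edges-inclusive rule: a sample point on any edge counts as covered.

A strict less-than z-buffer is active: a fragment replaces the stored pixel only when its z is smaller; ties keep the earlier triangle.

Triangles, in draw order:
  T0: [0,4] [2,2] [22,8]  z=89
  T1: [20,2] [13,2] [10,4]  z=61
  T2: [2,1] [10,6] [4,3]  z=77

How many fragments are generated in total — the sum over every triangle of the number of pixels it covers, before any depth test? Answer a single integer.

T0:
  2·area = 52
  edge (0, 4)→(2, 2): d=(2,-2) inclusive
  edge (2, 2)→(22, 8): d=(20,6) inclusive
  edge (22, 8)→(0, 4): d=(-22,-4) inclusive
    (1,0)@(3, 1): e=[0,-26,78] → .  [on edge]
    (0,1)@(1, 3): e=[0,26,26] → X  [on edge]
    (1,1)@(3, 3): e=[4,14,34] → X
    (2,1)@(5, 3): e=[8,2,42] → X
    (3,1)@(7, 3): e=[12,-10,50] → .
    (0,2)@(1, 5): e=[4,66,-18] → .
    (1,2)@(3, 5): e=[8,54,-10] → .
    (2,2)@(5, 5): e=[12,42,-2] → .
    (3,2)@(7, 5): e=[16,30,6] → X
    (4,2)@(9, 5): e=[20,18,14] → X
    (5,2)@(11, 5): e=[24,6,22] → X
    (6,2)@(13, 5): e=[28,-6,30] → .
  covered (7 px):
    . . . . . . . . . . . .
    X X X . . . . . . . . .
    . . . X X X . . . . . .
    . . . . . . . . X . . .
T1:
  2·area = 14  (B↔C swapped to make it positive)
  edge (20, 2)→(10, 4): d=(-10,2) inclusive
  edge (10, 4)→(13, 2): d=(3,-2) inclusive
  edge (13, 2)→(20, 2): d=(7,0) inclusive
    (6,1)@(13, 3): e=[4,3,7] → X
    (7,1)@(15, 3): e=[0,7,7] → X  [on edge]
    (8,1)@(17, 3): e=[-4,11,7] → .
    (2,2)@(5, 5): e=[0,-7,21] → .  [on edge]
    (6,2)@(13, 5): e=[-16,9,21] → .
    (7,2)@(15, 5): e=[-20,13,21] → .
  covered (2 px):
    . . . . . . . . . . . .
    . . . . . . X X . . . .
    . . . . . . . . . . . .
    . . . . . . . . . . . .
T2:
  2·area = 6
  edge (2, 1)→(10, 6): d=(8,5) inclusive
  edge (10, 6)→(4, 3): d=(-6,-3) inclusive
  edge (4, 3)→(2, 1): d=(-2,-2) inclusive
    (2,1)@(5, 3): e=[1,3,2] → X
    (3,1)@(7, 3): e=[-9,9,6] → .
    (2,2)@(5, 5): e=[17,-9,-2] → .
  covered (1 px):
    . . . . . . . . . . . .
    . . X . . . . . . . . .
    . . . . . . . . . . . .
    . . . . . . . . . . . .

Final: 10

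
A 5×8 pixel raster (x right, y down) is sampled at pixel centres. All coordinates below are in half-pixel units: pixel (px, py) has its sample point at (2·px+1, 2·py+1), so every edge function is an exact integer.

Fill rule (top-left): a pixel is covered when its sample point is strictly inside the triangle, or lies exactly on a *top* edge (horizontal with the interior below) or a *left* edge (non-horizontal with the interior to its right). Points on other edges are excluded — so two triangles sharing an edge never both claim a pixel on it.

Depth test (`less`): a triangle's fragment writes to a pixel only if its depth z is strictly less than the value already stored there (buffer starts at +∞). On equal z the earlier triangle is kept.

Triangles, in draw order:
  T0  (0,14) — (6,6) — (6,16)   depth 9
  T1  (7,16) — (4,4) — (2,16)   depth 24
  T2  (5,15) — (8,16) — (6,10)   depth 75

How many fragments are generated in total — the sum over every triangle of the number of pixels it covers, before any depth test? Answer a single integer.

T0:
  2·area = 60
  edge (0, 14)→(6, 6): d=(6,-8) top-left  bias=+0
  edge (6, 6)→(6, 16): d=(0,10) right/bottom  bias=-1
  edge (6, 16)→(0, 14): d=(-6,-2) top-left  bias=+0
    (2,4)@(5, 9): e=[10,10,40] → █
    (3,4)@(7, 9): e=[26,-10,44] → ·
    (1,5)@(3, 11): e=[6,30,24] → █
    (3,5)@(7, 11): e=[38,-10,32] → ·
    (0,6)@(1, 13): e=[2,50,8] → █
    (3,6)@(7, 13): e=[50,-10,20] → ·
    (0,7)@(1, 15): e=[14,50,-4] → ·
    (1,7)@(3, 15): e=[30,30,0] → █  [on edge]
    (3,7)@(7, 15): e=[62,-10,8] → ·
  covered (8 px):
    · · · · ·
    · · · · ·
    · · · · ·
    · · · · ·
    · · █ · ·
    · █ █ · ·
    █ █ █ · ·
    · █ █ · ·
T1:
  2·area = 60  (B↔C swapped to make it positive)
  edge (7, 16)→(2, 16): d=(-5,0) right/bottom  bias=-1
  edge (2, 16)→(4, 4): d=(2,-12) top-left  bias=+0
  edge (4, 4)→(7, 16): d=(3,12) right/bottom  bias=-1
    (2,4)@(5, 9): e=[35,22,3] → █
    (3,4)@(7, 9): e=[35,46,-21] → ·
    (1,5)@(3, 11): e=[25,2,33] → █
    (3,5)@(7, 11): e=[25,50,-15] → ·
    (1,6)@(3, 13): e=[15,6,39] → █
    (3,6)@(7, 13): e=[15,54,-9] → ·
    (1,7)@(3, 15): e=[5,10,45] → █
    (3,7)@(7, 15): e=[5,58,-3] → ·
  covered (7 px):
    · · · · ·
    · · · · ·
    · · · · ·
    · · · · ·
    · · █ · ·
    · █ █ · ·
    · █ █ · ·
    · █ █ · ·
T2:
  2·area = 16  (B↔C swapped to make it positive)
  edge (5, 15)→(6, 10): d=(1,-5) top-left  bias=+0
  edge (6, 10)→(8, 16): d=(2,6) right/bottom  bias=-1
  edge (8, 16)→(5, 15): d=(-3,-1) top-left  bias=+0
    (1,0)@(3, 1): e=[-24,0,40] → ·  [on edge]
    (3,2)@(7, 5): e=[0,-16,32] → ·  [on edge]
    (2,3)@(5, 7): e=[-8,0,24] → ·  [on edge]
    (3,6)@(7, 13): e=[8,0,8] → ·  [on edge]
    (2,7)@(5, 15): e=[0,16,0] → █  [on edge]
    (3,7)@(7, 15): e=[10,4,2] → █
    (4,7)@(9, 15): e=[20,-8,4] → ·
  covered (2 px):
    · · · · ·
    · · · · ·
    · · · · ·
    · · · · ·
    · · · · ·
    · · · · ·
    · · · · ·
    · · █ █ ·

Answer: 17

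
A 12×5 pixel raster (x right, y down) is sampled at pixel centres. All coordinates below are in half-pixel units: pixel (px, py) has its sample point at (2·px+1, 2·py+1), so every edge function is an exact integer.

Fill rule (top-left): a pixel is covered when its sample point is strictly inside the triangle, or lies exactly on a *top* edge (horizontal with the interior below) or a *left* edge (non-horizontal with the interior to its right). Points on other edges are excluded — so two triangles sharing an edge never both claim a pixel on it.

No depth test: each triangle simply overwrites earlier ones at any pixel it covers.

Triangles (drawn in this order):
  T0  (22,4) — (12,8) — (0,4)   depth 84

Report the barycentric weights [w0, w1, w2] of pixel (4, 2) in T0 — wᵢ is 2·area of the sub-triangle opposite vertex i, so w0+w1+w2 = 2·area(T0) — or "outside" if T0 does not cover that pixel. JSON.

T0:
  2·area = 88
  edge (22, 4)→(12, 8): d=(-10,4) right/bottom  bias=-1
  edge (12, 8)→(0, 4): d=(-12,-4) top-left  bias=+0
  edge (0, 4)→(22, 4): d=(22,0) top-left  bias=+0
    (1,2)@(3, 5): e=[66,0,22] → X  [on edge]
    (2,2)@(5, 5): e=[58,8,22] → X
    (3,2)@(7, 5): e=[50,16,22] → X
    (4,2)@(9, 5): e=[42,24,22] → X
    (5,2)@(11, 5): e=[34,32,22] → X
    (6,2)@(13, 5): e=[26,40,22] → X
    (7,2)@(15, 5): e=[18,48,22] → X
    (8,2)@(17, 5): e=[10,56,22] → X
    (9,2)@(19, 5): e=[2,64,22] → X
    (10,2)@(21, 5): e=[-6,72,22] → .
    (1,3)@(3, 7): e=[46,-24,66] → .
    (2,3)@(5, 7): e=[38,-16,66] → .
    (4,3)@(9, 7): e=[22,0,66] → X  [on edge]
    (7,4)@(15, 9): e=[-22,0,110] → .  [on edge]
  covered (12 px):
    . . . . . . . . . . . .
    . . . . . . . . . . . .
    . X X X X X X X X X . .
    . . . . X X X . . . . .
    . . . . . . . . . . . .

Answer: [24,22,42]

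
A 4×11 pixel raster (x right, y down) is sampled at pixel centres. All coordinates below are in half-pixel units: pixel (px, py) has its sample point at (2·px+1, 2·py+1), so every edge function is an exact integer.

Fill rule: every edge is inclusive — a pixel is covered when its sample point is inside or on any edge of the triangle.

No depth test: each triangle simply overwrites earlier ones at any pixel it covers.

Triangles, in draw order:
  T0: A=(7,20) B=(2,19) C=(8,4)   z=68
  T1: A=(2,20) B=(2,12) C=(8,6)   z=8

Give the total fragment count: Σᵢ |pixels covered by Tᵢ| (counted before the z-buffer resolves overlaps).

T0:
  2·area = 81
  edge (7, 20)→(2, 19): d=(-5,-1) inclusive
  edge (2, 19)→(8, 4): d=(6,-15) inclusive
  edge (8, 4)→(7, 20): d=(-1,16) inclusive
    (3,3)@(7, 7): e=[65,3,13] → X
    (3,4)@(7, 9): e=[55,15,11] → X
    (3,5)@(7, 11): e=[45,27,9] → X
    (2,6)@(5, 13): e=[33,9,39] → X
    (2,7)@(5, 15): e=[23,21,37] → X
    (1,8)@(3, 17): e=[11,3,67] → X
    (1,9)@(3, 19): e=[1,15,65] → X
    (1,10)@(3, 21): e=[-9,27,63] → .
    (2,10)@(5, 21): e=[-7,57,31] → .
    (3,10)@(7, 21): e=[-5,87,-1] → .
  covered (13 px):
    . . . .
    . . . .
    . . . .
    . . . X
    . . . X
    . . . X
    . . X X
    . . X X
    . X X X
    . X X X
    . . . .
T1:
  2·area = 48
  edge (2, 20)→(2, 12): d=(0,-8) inclusive
  edge (2, 12)→(8, 6): d=(6,-6) inclusive
  edge (8, 6)→(2, 20): d=(-6,14) inclusive
    (3,3)@(7, 7): e=[40,0,8] → X  [on edge]
    (2,4)@(5, 9): e=[24,0,24] → X  [on edge]
    (3,4)@(7, 9): e=[40,12,-4] → .
    (1,5)@(3, 11): e=[8,0,40] → X  [on edge]
    (3,5)@(7, 11): e=[40,24,-16] → .
    (0,6)@(1, 13): e=[-8,0,56] → .  [on edge]
    (1,6)@(3, 13): e=[8,12,28] → X
    (2,6)@(5, 13): e=[24,24,0] → X  [on edge]
    (3,6)@(7, 13): e=[40,36,-28] → .
    (1,7)@(3, 15): e=[8,24,16] → X
    (2,7)@(5, 15): e=[24,36,-12] → .
    (1,8)@(3, 17): e=[8,36,4] → X
  covered (8 px):
    . . . .
    . . . .
    . . . .
    . . . X
    . . X .
    . X X .
    . X X .
    . X . .
    . X . .
    . . . .
    . . . .

Result: 21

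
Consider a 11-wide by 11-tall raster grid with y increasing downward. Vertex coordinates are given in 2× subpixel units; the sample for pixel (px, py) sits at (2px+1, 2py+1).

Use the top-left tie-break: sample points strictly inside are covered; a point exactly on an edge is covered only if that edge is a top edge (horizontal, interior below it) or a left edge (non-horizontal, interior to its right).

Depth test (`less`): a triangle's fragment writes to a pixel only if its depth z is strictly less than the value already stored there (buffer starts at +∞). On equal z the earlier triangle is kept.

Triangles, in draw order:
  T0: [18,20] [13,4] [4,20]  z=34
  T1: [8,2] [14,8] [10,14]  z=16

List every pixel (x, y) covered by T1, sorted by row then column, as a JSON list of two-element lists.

T0:
  2·area = 224  (B↔C swapped to make it positive)
  edge (18, 20)→(4, 20): d=(-14,0) right/bottom  bias=-1
  edge (4, 20)→(13, 4): d=(9,-16) top-left  bias=+0
  edge (13, 4)→(18, 20): d=(5,16) right/bottom  bias=-1
    (6,2)@(13, 5): e=[210,9,5] → █
    (7,2)@(15, 5): e=[210,41,-27] → ·
    (6,3)@(13, 7): e=[182,27,15] → █
    (7,3)@(15, 7): e=[182,59,-17] → ·
    (5,4)@(11, 9): e=[154,13,57] → █
    (7,4)@(15, 9): e=[154,77,-7] → ·
    (5,5)@(11, 11): e=[126,31,67] → █
    (7,5)@(15, 11): e=[126,95,3] → █
    (8,5)@(17, 11): e=[126,127,-29] → ·
    (4,6)@(9, 13): e=[98,17,109] → █
    (8,6)@(17, 13): e=[98,145,-19] → ·
    (3,7)@(7, 15): e=[70,3,151] → █
  covered (29 px):
    · · · · · · · · · · ·
    · · · · · · · · · · ·
    · · · · · · █ · · · ·
    · · · · · · █ · · · ·
    · · · · · █ █ · · · ·
    · · · · · █ █ █ · · ·
    · · · · █ █ █ █ · · ·
    · · · █ █ █ █ █ · · ·
    · · · █ █ █ █ █ █ · ·
    · · █ █ █ █ █ █ █ · ·
    · · · · · · · · · · ·
T1:
  2·area = 60
  edge (8, 2)→(14, 8): d=(6,6) right/bottom  bias=-1
  edge (14, 8)→(10, 14): d=(-4,6) right/bottom  bias=-1
  edge (10, 14)→(8, 2): d=(-2,-12) top-left  bias=+0
    (3,0)@(7, 1): e=[0,70,-10] → ·  [on edge]
    (4,1)@(9, 3): e=[0,50,10] → ·  [on edge]
    (4,2)@(9, 5): e=[12,42,6] → █
    (5,2)@(11, 5): e=[0,30,30] → ·  [on edge]
    (4,3)@(9, 7): e=[24,34,2] → █
    (5,3)@(11, 7): e=[12,22,26] → █
    (6,3)@(13, 7): e=[0,10,50] → ·  [on edge]
    (4,4)@(9, 9): e=[36,26,-2] → ·
    (5,4)@(11, 9): e=[24,14,22] → █
    (6,4)@(13, 9): e=[12,2,46] → █
    (7,4)@(15, 9): e=[0,-10,70] → ·  [on edge]
    (5,5)@(11, 11): e=[36,6,18] → █
    (8,5)@(17, 11): e=[0,-30,90] → ·  [on edge]
    (9,6)@(19, 13): e=[0,-50,110] → ·  [on edge]
    (10,7)@(21, 15): e=[0,-70,130] → ·  [on edge]
  covered (6 px):
    · · · · · · · · · · ·
    · · · · · · · · · · ·
    · · · · █ · · · · · ·
    · · · · █ █ · · · · ·
    · · · · · █ █ · · · ·
    · · · · · █ · · · · ·
    · · · · · · · · · · ·
    · · · · · · · · · · ·
    · · · · · · · · · · ·
    · · · · · · · · · · ·
    · · · · · · · · · · ·

Answer: [[4,2],[4,3],[5,3],[5,4],[6,4],[5,5]]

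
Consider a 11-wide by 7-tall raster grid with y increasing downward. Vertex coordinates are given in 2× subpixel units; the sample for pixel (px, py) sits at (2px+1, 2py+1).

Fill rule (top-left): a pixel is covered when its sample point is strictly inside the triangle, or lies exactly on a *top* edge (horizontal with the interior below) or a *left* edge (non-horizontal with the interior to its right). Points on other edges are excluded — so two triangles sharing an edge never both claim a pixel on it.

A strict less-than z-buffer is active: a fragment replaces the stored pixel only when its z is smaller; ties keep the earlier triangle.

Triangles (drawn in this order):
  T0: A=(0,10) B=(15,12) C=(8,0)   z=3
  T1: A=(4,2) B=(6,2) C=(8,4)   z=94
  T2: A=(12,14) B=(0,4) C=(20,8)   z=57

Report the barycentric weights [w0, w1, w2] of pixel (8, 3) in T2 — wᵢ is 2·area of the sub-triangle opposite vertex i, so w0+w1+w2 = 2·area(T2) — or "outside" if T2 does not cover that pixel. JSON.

T0:
  2·area = 166  (B↔C swapped to make it positive)
  edge (0, 10)→(8, 0): d=(8,-10) top-left  bias=+0
  edge (8, 0)→(15, 12): d=(7,12) right/bottom  bias=-1
  edge (15, 12)→(0, 10): d=(-15,-2) top-left  bias=+0
    (3,1)@(7, 3): e=[14,33,119] → █
    (4,1)@(9, 3): e=[34,9,123] → █
    (5,1)@(11, 3): e=[54,-15,127] → ·
    (2,2)@(5, 5): e=[10,71,85] → █
    (5,2)@(11, 5): e=[70,-1,97] → ·
    (1,3)@(3, 7): e=[6,109,51] → █
    (5,3)@(11, 7): e=[86,13,67] → █
    (6,3)@(13, 7): e=[106,-11,71] → ·
    (0,4)@(1, 9): e=[2,147,17] → █
    (6,4)@(13, 9): e=[122,3,41] → █
    (7,4)@(15, 9): e=[142,-21,45] → ·
    (0,5)@(1, 11): e=[18,161,-13] → ·
  covered (20 px):
    · · · · · · · · · · ·
    · · · █ █ · · · · · ·
    · · █ █ █ · · · · · ·
    · █ █ █ █ █ · · · · ·
    █ █ █ █ █ █ █ · · · ·
    · · · · █ █ █ · · · ·
    · · · · · · · · · · ·
T1:
  2·area = 4
  edge (4, 2)→(6, 2): d=(2,0) top-left  bias=+0
  edge (6, 2)→(8, 4): d=(2,2) right/bottom  bias=-1
  edge (8, 4)→(4, 2): d=(-4,-2) top-left  bias=+0
    (2,0)@(5, 1): e=[-2,0,6] → ·  [on edge]
    (3,1)@(7, 3): e=[2,0,2] → ·  [on edge]
    (4,2)@(9, 5): e=[6,0,-2] → ·  [on edge]
    (5,3)@(11, 7): e=[10,0,-6] → ·  [on edge]
    (6,4)@(13, 9): e=[14,0,-10] → ·  [on edge]
    (7,5)@(15, 11): e=[18,0,-14] → ·  [on edge]
    (8,6)@(17, 13): e=[22,0,-18] → ·  [on edge]
  covered (0 px):
    · · · · · · · · · · ·
    · · · · · · · · · · ·
    · · · · · · · · · · ·
    · · · · · · · · · · ·
    · · · · · · · · · · ·
    · · · · · · · · · · ·
    · · · · · · · · · · ·
T2:
  2·area = 152
  edge (12, 14)→(0, 4): d=(-12,-10) top-left  bias=+0
  edge (0, 4)→(20, 8): d=(20,4) right/bottom  bias=-1
  edge (20, 8)→(12, 14): d=(-8,6) right/bottom  bias=-1
    (1,2)@(3, 5): e=[18,8,126] → █
    (2,2)@(5, 5): e=[38,0,114] → ·  [on edge]
    (1,3)@(3, 7): e=[-6,48,110] → ·
    (2,3)@(5, 7): e=[14,40,98] → █
    (3,3)@(7, 7): e=[34,32,86] → █
    (4,3)@(9, 7): e=[54,24,74] → █
    (5,3)@(11, 7): e=[74,16,62] → █
    (6,3)@(13, 7): e=[94,8,50] → █
    (7,3)@(15, 7): e=[114,0,38] → ·  [on edge]
    (2,4)@(5, 9): e=[-10,80,82] → ·
    (3,4)@(7, 9): e=[10,72,70] → █
    (7,4)@(15, 9): e=[90,40,22] → █
  covered (18 px):
    · · · · · · · · · · ·
    · · · · · · · · · · ·
    · █ · · · · · · · · ·
    · · █ █ █ █ █ · · · ·
    · · · █ █ █ █ █ █ · ·
    · · · · █ █ █ █ · · ·
    · · · · · █ █ · · · ·

Result: "outside"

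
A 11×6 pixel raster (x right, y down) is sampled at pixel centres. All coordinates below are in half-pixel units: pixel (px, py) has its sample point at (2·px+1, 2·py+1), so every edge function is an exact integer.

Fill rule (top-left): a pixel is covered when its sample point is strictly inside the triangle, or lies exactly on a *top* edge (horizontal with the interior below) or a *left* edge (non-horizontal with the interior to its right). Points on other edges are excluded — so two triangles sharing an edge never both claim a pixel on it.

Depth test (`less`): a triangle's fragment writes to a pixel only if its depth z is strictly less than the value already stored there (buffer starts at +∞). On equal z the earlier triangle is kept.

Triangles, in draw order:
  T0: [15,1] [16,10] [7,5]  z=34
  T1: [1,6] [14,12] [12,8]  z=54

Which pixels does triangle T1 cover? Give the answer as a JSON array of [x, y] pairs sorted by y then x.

T0:
  2·area = 76
  edge (15, 1)→(16, 10): d=(1,9) right/bottom  bias=-1
  edge (16, 10)→(7, 5): d=(-9,-5) top-left  bias=+0
  edge (7, 5)→(15, 1): d=(8,-4) top-left  bias=+0
    (7,0)@(15, 1): e=[0,76,0] → ·  [on edge]
    (5,1)@(11, 3): e=[38,38,0] → #  [on edge]
    (6,1)@(13, 3): e=[20,48,8] → #
    (7,1)@(15, 3): e=[2,58,16] → #
    (8,1)@(17, 3): e=[-16,68,24] → ·
    (3,2)@(7, 5): e=[76,0,0] → #  [on edge]
    (4,2)@(9, 5): e=[58,10,8] → #
    (8,2)@(17, 5): e=[-14,50,40] → ·
    (1,3)@(3, 7): e=[114,-38,0] → ·  [on edge]
    (3,3)@(7, 7): e=[78,-18,16] → ·
    (4,3)@(9, 7): e=[60,-8,24] → ·
    (5,3)@(11, 7): e=[42,2,32] → #
  covered (12 px):
    · · · · · · · · · · ·
    · · · · · # # # · · ·
    · · · # # # # # · · ·
    · · · · · # # # · · ·
    · · · · · · · # · · ·
    · · · · · · · · · · ·
T1:
  2·area = 40  (B↔C swapped to make it positive)
  edge (1, 6)→(12, 8): d=(11,2) right/bottom  bias=-1
  edge (12, 8)→(14, 12): d=(2,4) right/bottom  bias=-1
  edge (14, 12)→(1, 6): d=(-13,-6) top-left  bias=+0
    (2,3)@(5, 7): e=[3,26,11] → #
    (3,3)@(7, 7): e=[-1,18,23] → ·
    (2,4)@(5, 9): e=[25,30,-15] → ·
    (4,4)@(9, 9): e=[17,14,9] → #
    (5,4)@(11, 9): e=[13,6,21] → #
    (6,4)@(13, 9): e=[9,-2,33] → ·
    (4,5)@(9, 11): e=[39,18,-17] → ·
    (5,5)@(11, 11): e=[35,10,-5] → ·
    (6,5)@(13, 11): e=[31,2,7] → #
    (7,5)@(15, 11): e=[27,-6,19] → ·
  covered (4 px):
    · · · · · · · · · · ·
    · · · · · · · · · · ·
    · · · · · · · · · · ·
    · · # · · · · · · · ·
    · · · · # # · · · · ·
    · · · · · · # · · · ·

Answer: [[2,3],[4,4],[5,4],[6,5]]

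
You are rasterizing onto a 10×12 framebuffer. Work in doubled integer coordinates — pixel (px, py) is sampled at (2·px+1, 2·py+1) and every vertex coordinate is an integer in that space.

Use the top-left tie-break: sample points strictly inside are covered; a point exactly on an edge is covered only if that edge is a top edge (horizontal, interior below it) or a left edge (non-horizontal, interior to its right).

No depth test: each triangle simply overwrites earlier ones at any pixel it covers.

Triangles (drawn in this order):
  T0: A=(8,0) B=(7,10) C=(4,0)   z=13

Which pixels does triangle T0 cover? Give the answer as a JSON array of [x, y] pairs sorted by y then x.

T0:
  2·area = 40
  edge (8, 0)→(7, 10): d=(-1,10) right/bottom  bias=-1
  edge (7, 10)→(4, 0): d=(-3,-10) top-left  bias=+0
  edge (4, 0)→(8, 0): d=(4,0) top-left  bias=+0
    (2,0)@(5, 1): e=[29,7,4] → #
    (3,0)@(7, 1): e=[9,27,4] → #
    (4,0)@(9, 1): e=[-11,47,4] → ·
    (2,1)@(5, 3): e=[27,1,12] → #
    (4,1)@(9, 3): e=[-13,41,12] → ·
    (2,2)@(5, 5): e=[25,-5,20] → ·
    (3,2)@(7, 5): e=[5,15,20] → #
    (4,2)@(9, 5): e=[-15,35,20] → ·
    (3,3)@(7, 7): e=[3,9,28] → #
    (4,3)@(9, 7): e=[-17,29,28] → ·
    (3,4)@(7, 9): e=[1,3,36] → #
    (4,4)@(9, 9): e=[-19,23,36] → ·
  covered (7 px):
    · · # # · · · · · ·
    · · # # · · · · · ·
    · · · # · · · · · ·
    · · · # · · · · · ·
    · · · # · · · · · ·
    · · · · · · · · · ·
    · · · · · · · · · ·
    · · · · · · · · · ·
    · · · · · · · · · ·
    · · · · · · · · · ·
    · · · · · · · · · ·
    · · · · · · · · · ·

Final: [[2,0],[3,0],[2,1],[3,1],[3,2],[3,3],[3,4]]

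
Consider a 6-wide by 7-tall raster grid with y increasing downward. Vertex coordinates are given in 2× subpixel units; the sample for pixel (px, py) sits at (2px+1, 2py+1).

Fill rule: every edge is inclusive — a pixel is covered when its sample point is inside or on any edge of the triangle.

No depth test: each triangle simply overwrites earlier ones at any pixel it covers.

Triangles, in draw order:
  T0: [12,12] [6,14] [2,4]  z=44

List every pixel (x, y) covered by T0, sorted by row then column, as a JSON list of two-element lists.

T0:
  2·area = 68
  edge (12, 12)→(6, 14): d=(-6,2) inclusive
  edge (6, 14)→(2, 4): d=(-4,-10) inclusive
  edge (2, 4)→(12, 12): d=(10,8) inclusive
    (1,2)@(3, 5): e=[60,6,2] → █
    (2,2)@(5, 5): e=[56,26,-14] → ·
    (1,3)@(3, 7): e=[48,-2,22] → ·
    (2,3)@(5, 7): e=[44,18,6] → █
    (3,3)@(7, 7): e=[40,38,-10] → ·
    (2,4)@(5, 9): e=[32,10,26] → █
    (3,4)@(7, 9): e=[28,30,10] → █
    (4,4)@(9, 9): e=[24,50,-6] → ·
    (2,5)@(5, 11): e=[20,2,46] → █
    (4,5)@(9, 11): e=[12,42,14] → █
    (5,5)@(11, 11): e=[8,62,-2] → ·
    (2,6)@(5, 13): e=[8,-6,66] → ·
    (4,6)@(9, 13): e=[0,34,34] → █  [on edge]
  covered (9 px):
    · · · · · ·
    · · · · · ·
    · █ · · · ·
    · · █ · · ·
    · · █ █ · ·
    · · █ █ █ ·
    · · · █ █ ·

Answer: [[1,2],[2,3],[2,4],[3,4],[2,5],[3,5],[4,5],[3,6],[4,6]]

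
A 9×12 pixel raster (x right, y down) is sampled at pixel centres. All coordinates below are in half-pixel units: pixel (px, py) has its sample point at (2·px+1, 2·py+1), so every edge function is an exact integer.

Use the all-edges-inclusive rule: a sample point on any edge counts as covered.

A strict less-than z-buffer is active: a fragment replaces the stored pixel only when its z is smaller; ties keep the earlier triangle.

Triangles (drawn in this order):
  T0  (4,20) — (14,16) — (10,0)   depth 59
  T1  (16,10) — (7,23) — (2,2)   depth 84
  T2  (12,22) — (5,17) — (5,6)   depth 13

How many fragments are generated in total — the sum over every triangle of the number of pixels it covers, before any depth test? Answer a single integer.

T0:
  2·area = 176  (B↔C swapped to make it positive)
  edge (4, 20)→(10, 0): d=(6,-20) inclusive
  edge (10, 0)→(14, 16): d=(4,16) inclusive
  edge (14, 16)→(4, 20): d=(-10,4) inclusive
    (4,2)@(9, 5): e=[10,36,130] → #
    (5,2)@(11, 5): e=[50,4,122] → #
    (6,2)@(13, 5): e=[90,-28,114] → ·
    (4,3)@(9, 7): e=[22,44,110] → #
    (6,3)@(13, 7): e=[102,-20,94] → ·
    (4,4)@(9, 9): e=[34,52,90] → #
    (6,4)@(13, 9): e=[114,-12,74] → ·
    (3,5)@(7, 11): e=[6,92,78] → #
    (6,5)@(13, 11): e=[126,-4,54] → ·
    (3,6)@(7, 13): e=[18,100,58] → #
    (6,6)@(13, 13): e=[138,4,34] → #
    (7,6)@(15, 13): e=[178,-28,26] → ·
  covered (22 px):
    · · · · · · · · ·
    · · · · · · · · ·
    · · · · # # · · ·
    · · · · # # · · ·
    · · · · # # · · ·
    · · · # # # · · ·
    · · · # # # # · ·
    · · · # # # # · ·
    · · # # # # · · ·
    · · # · · · · · ·
    · · · · · · · · ·
    · · · · · · · · ·
T1:
  2·area = 254
  edge (16, 10)→(7, 23): d=(-9,13) inclusive
  edge (7, 23)→(2, 2): d=(-5,-21) inclusive
  edge (2, 2)→(16, 10): d=(14,8) inclusive
    (1,1)@(3, 3): e=[232,16,6] → #
    (2,1)@(5, 3): e=[206,58,-10] → ·
    (1,2)@(3, 5): e=[214,6,34] → #
    (2,2)@(5, 5): e=[188,48,18] → #
    (3,2)@(7, 5): e=[162,90,2] → #
    (4,2)@(9, 5): e=[136,132,-14] → ·
    (1,3)@(3, 7): e=[196,-4,62] → ·
    (2,3)@(5, 7): e=[170,38,46] → #
    (4,3)@(9, 7): e=[118,122,14] → #
    (5,3)@(11, 7): e=[92,164,-2] → ·
    (2,4)@(5, 9): e=[152,28,74] → #
    (5,4)@(11, 9): e=[74,154,26] → #
    (3,11)@(7, 23): e=[0,0,254] → #  [on edge]
  covered (33 px):
    · · · · · · · · ·
    · # · · · · · · ·
    · # # # · · · · ·
    · · # # # · · · ·
    · · # # # # # · ·
    · · # # # # # # ·
    · · # # # # # · ·
    · · · # # # · · ·
    · · · # # # · · ·
    · · · # # · · · ·
    · · · # · · · · ·
    · · · # · · · · ·
T2:
  2·area = 77
  edge (12, 22)→(5, 17): d=(-7,-5) inclusive
  edge (5, 17)→(5, 6): d=(0,-11) inclusive
  edge (5, 6)→(12, 22): d=(7,16) inclusive
    (2,0)@(5, 1): e=[112,0,-35] → ·  [on edge]
    (2,1)@(5, 3): e=[98,0,-21] → ·  [on edge]
    (2,2)@(5, 5): e=[84,0,-7] → ·  [on edge]
    (2,3)@(5, 7): e=[70,0,7] → #  [on edge]
    (3,3)@(7, 7): e=[80,22,-25] → ·
    (2,4)@(5, 9): e=[56,0,21] → #  [on edge]
    (3,4)@(7, 9): e=[66,22,-11] → ·
    (2,5)@(5, 11): e=[42,0,35] → #  [on edge]
    (3,5)@(7, 11): e=[52,22,3] → #
    (4,5)@(9, 11): e=[62,44,-29] → ·
    (2,6)@(5, 13): e=[28,0,49] → #  [on edge]
    (4,6)@(9, 13): e=[48,44,-15] → ·
    (2,7)@(5, 15): e=[14,0,63] → #  [on edge]
    (2,8)@(5, 17): e=[0,0,77] → #  [on edge]
    (2,9)@(5, 19): e=[-14,0,91] → ·  [on edge]
    (2,10)@(5, 21): e=[-28,0,105] → ·  [on edge]
    (2,11)@(5, 23): e=[-42,0,119] → ·  [on edge]
  covered (13 px):
    · · · · · · · · ·
    · · · · · · · · ·
    · · · · · · · · ·
    · · # · · · · · ·
    · · # · · · · · ·
    · · # # · · · · ·
    · · # # · · · · ·
    · · # # · · · · ·
    · · # # # · · · ·
    · · · · # · · · ·
    · · · · · # · · ·
    · · · · · · · · ·

Final: 68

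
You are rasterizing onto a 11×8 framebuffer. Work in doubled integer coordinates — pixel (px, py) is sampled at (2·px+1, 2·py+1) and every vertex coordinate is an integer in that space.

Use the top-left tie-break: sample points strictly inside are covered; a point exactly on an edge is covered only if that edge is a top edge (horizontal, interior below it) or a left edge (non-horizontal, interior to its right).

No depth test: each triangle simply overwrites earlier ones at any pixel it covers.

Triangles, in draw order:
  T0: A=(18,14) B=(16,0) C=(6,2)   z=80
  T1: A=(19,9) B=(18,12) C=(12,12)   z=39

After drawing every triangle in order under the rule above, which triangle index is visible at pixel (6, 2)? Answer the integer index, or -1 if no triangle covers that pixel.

T0:
  2·area = 144  (B↔C swapped to make it positive)
  edge (18, 14)→(6, 2): d=(-12,-12) top-left  bias=+0
  edge (6, 2)→(16, 0): d=(10,-2) top-left  bias=+0
  edge (16, 0)→(18, 14): d=(2,14) right/bottom  bias=-1
    (2,0)@(5, 1): e=[0,-12,156] → ·  [on edge]
    (5,0)@(11, 1): e=[72,0,72] → #  [on edge]
    (6,0)@(13, 1): e=[96,4,44] → #
    (7,0)@(15, 1): e=[120,8,16] → #
    (8,0)@(17, 1): e=[144,12,-12] → ·
    (0,1)@(1, 3): e=[-72,0,216] → ·  [on edge]
    (3,1)@(7, 3): e=[0,12,132] → #  [on edge]
    (4,1)@(9, 3): e=[24,16,104] → #
    (8,1)@(17, 3): e=[120,32,-8] → ·
    (3,2)@(7, 5): e=[-24,32,136] → ·
    (4,2)@(9, 5): e=[0,36,108] → #  [on edge]
    (8,2)@(17, 5): e=[96,52,-4] → ·
    (5,3)@(11, 7): e=[0,60,84] → #  [on edge]
    (8,3)@(17, 7): e=[72,72,0] → ·  [on edge]
    (6,4)@(13, 9): e=[0,84,60] → #  [on edge]
    (7,5)@(15, 11): e=[0,108,36] → #  [on edge]
    (8,6)@(17, 13): e=[0,132,12] → #  [on edge]
    (9,7)@(19, 15): e=[0,156,-12] → ·  [on edge]
  covered (21 px):
    · · · · · # # # · · ·
    · · · # # # # # · · ·
    · · · · # # # # · · ·
    · · · · · # # # · · ·
    · · · · · · # # # · ·
    · · · · · · · # # · ·
    · · · · · · · · # · ·
    · · · · · · · · · · ·
T1:
  2·area = 18
  edge (19, 9)→(18, 12): d=(-1,3) right/bottom  bias=-1
  edge (18, 12)→(12, 12): d=(-6,0) right/bottom  bias=-1
  edge (12, 12)→(19, 9): d=(7,-3) top-left  bias=+0
    (10,1)@(21, 3): e=[0,54,-36] → ·  [on edge]
    (9,4)@(19, 9): e=[0,18,0] → ·  [on edge]
    (7,5)@(15, 11): e=[10,6,2] → #
    (8,5)@(17, 11): e=[4,6,8] → #
    (9,5)@(19, 11): e=[-2,6,14] → ·
    (7,6)@(15, 13): e=[8,-6,16] → ·
    (8,6)@(17, 13): e=[2,-6,22] → ·
    (2,7)@(5, 15): e=[36,-18,0] → ·  [on edge]
    (8,7)@(17, 15): e=[0,-18,36] → ·  [on edge]
  covered (2 px):
    · · · · · · · · · · ·
    · · · · · · · · · · ·
    · · · · · · · · · · ·
    · · · · · · · · · · ·
    · · · · · · · · · · ·
    · · · · · · · # # · ·
    · · · · · · · · · · ·
    · · · · · · · · · · ·

Z-buffer (winner per pixel, '.' = empty):
  . . . . . 0 0 0 . . .
  . . . 0 0 0 0 0 . . .
  . . . . 0 0 0 0 . . .
  . . . . . 0 0 0 . . .
  . . . . . . 0 0 0 . .
  . . . . . . . 1 1 . .
  . . . . . . . . 0 . .
  . . . . . . . . . . .

Final: 0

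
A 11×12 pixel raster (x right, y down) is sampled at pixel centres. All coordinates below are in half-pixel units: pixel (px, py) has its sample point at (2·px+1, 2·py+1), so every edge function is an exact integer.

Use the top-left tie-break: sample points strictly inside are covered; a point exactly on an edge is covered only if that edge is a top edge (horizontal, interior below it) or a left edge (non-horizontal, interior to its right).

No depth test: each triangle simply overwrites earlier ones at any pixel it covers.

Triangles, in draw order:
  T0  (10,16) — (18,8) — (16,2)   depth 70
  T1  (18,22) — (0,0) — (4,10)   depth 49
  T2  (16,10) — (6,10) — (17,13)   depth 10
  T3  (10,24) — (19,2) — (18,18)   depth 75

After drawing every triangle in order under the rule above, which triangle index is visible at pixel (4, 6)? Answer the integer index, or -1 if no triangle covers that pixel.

T0:
  2·area = 64  (B↔C swapped to make it positive)
  edge (10, 16)→(16, 2): d=(6,-14) top-left  bias=+0
  edge (16, 2)→(18, 8): d=(2,6) right/bottom  bias=-1
  edge (18, 8)→(10, 16): d=(-8,8) right/bottom  bias=-1
    (7,2)@(15, 5): e=[4,12,48] → X
    (8,2)@(17, 5): e=[32,0,32] → .  [on edge]
    (10,2)@(21, 5): e=[88,-24,0] → .  [on edge]
    (7,3)@(15, 7): e=[16,16,32] → X
    (8,3)@(17, 7): e=[44,4,16] → X
    (9,3)@(19, 7): e=[72,-8,0] → .  [on edge]
    (6,4)@(13, 9): e=[0,32,32] → X  [on edge]
    (8,4)@(17, 9): e=[56,8,0] → .  [on edge]
    (6,5)@(13, 11): e=[12,36,16] → X
    (7,5)@(15, 11): e=[40,24,0] → .  [on edge]
    (9,5)@(19, 11): e=[96,0,-32] → .  [on edge]
    (6,6)@(13, 13): e=[24,40,0] → .  [on edge]
    (5,7)@(11, 15): e=[8,56,0] → .  [on edge]
    (4,8)@(9, 17): e=[-8,72,0] → .  [on edge]
    (10,8)@(21, 17): e=[160,0,-96] → .  [on edge]
    (3,9)@(7, 19): e=[-24,88,0] → .  [on edge]
    (2,10)@(5, 21): e=[-40,104,0] → .  [on edge]
    (1,11)@(3, 23): e=[-56,120,0] → .  [on edge]
    (3,11)@(7, 23): e=[0,96,-32] → .  [on edge]
  covered (6 px):
    . . . . . . . . . . .
    . . . . . . . . . . .
    . . . . . . . X . . .
    . . . . . . . X X . .
    . . . . . . X X . . .
    . . . . . . X . . . .
    . . . . . . . . . . .
    . . . . . . . . . . .
    . . . . . . . . . . .
    . . . . . . . . . . .
    . . . . . . . . . . .
    . . . . . . . . . . .
T1:
  2·area = 92  (B↔C swapped to make it positive)
  edge (18, 22)→(4, 10): d=(-14,-12) top-left  bias=+0
  edge (4, 10)→(0, 0): d=(-4,-10) top-left  bias=+0
  edge (0, 0)→(18, 22): d=(18,22) right/bottom  bias=-1
    (1,2)@(3, 5): e=[58,10,24] → X
    (2,2)@(5, 5): e=[82,30,-20] → .
    (1,3)@(3, 7): e=[30,2,60] → X
    (2,3)@(5, 7): e=[54,22,16] → X
    (3,3)@(7, 7): e=[78,42,-28] → .
    (1,4)@(3, 9): e=[2,-6,96] → .
    (2,4)@(5, 9): e=[26,14,52] → X
    (3,4)@(7, 9): e=[50,34,8] → X
    (4,4)@(9, 9): e=[74,54,-36] → .
    (2,5)@(5, 11): e=[-2,6,88] → .
    (3,5)@(7, 11): e=[22,26,44] → X
    (4,5)@(9, 11): e=[46,46,0] → .  [on edge]
  covered (11 px):
    . . . . . . . . . . .
    . . . . . . . . . . .
    . X . . . . . . . . .
    . X X . . . . . . . .
    . . X X . . . . . . .
    . . . X . . . . . . .
    . . . . X . . . . . .
    . . . . . X . . . . .
    . . . . . . X . . . .
    . . . . . . . X . . .
    . . . . . . . . X . .
    . . . . . . . . . . .
T2:
  2·area = 30  (B↔C swapped to make it positive)
  edge (16, 10)→(17, 13): d=(1,3) right/bottom  bias=-1
  edge (17, 13)→(6, 10): d=(-11,-3) top-left  bias=+0
  edge (6, 10)→(16, 10): d=(10,0) top-left  bias=+0
    (6,0)@(13, 1): e=[0,120,-90] → .  [on edge]
    (7,3)@(15, 7): e=[0,60,-30] → .  [on edge]
    (5,5)@(11, 11): e=[16,4,10] → X
    (6,5)@(13, 11): e=[10,10,10] → X
    (7,5)@(15, 11): e=[4,16,10] → X
    (8,5)@(17, 11): e=[-2,22,10] → .
    (5,6)@(11, 13): e=[18,-18,30] → .
    (6,6)@(13, 13): e=[12,-12,30] → .
    (7,6)@(15, 13): e=[6,-6,30] → .
    (8,6)@(17, 13): e=[0,0,30] → .  [on edge]
    (9,9)@(19, 19): e=[0,-60,90] → .  [on edge]
  covered (3 px):
    . . . . . . . . . . .
    . . . . . . . . . . .
    . . . . . . . . . . .
    . . . . . . . . . . .
    . . . . . . . . . . .
    . . . . . X X X . . .
    . . . . . . . . . . .
    . . . . . . . . . . .
    . . . . . . . . . . .
    . . . . . . . . . . .
    . . . . . . . . . . .
    . . . . . . . . . . .
T3:
  2·area = 122
  edge (10, 24)→(19, 2): d=(9,-22) top-left  bias=+0
  edge (19, 2)→(18, 18): d=(-1,16) right/bottom  bias=-1
  edge (18, 18)→(10, 24): d=(-8,6) right/bottom  bias=-1
    (8,3)@(17, 7): e=[1,27,94] → X
    (9,3)@(19, 7): e=[45,-5,82] → .
    (8,4)@(17, 9): e=[19,25,78] → X
    (9,4)@(19, 9): e=[63,-7,66] → .
    (8,5)@(17, 11): e=[37,23,62] → X
    (9,5)@(19, 11): e=[81,-9,50] → .
    (7,6)@(15, 13): e=[11,53,58] → X
    (9,6)@(19, 13): e=[99,-11,34] → .
    (7,7)@(15, 15): e=[29,51,42] → X
    (9,7)@(19, 15): e=[117,-13,18] → .
    (6,8)@(13, 17): e=[3,81,38] → X
    (9,8)@(19, 17): e=[135,-15,2] → .
  covered (14 px):
    . . . . . . . . . . .
    . . . . . . . . . . .
    . . . . . . . . . . .
    . . . . . . . . X . .
    . . . . . . . . X . .
    . . . . . . . . X . .
    . . . . . . . X X . .
    . . . . . . . X X . .
    . . . . . . X X X . .
    . . . . . . X X . . .
    . . . . . . X . . . .
    . . . . . X . . . . .

Z-buffer (winner per pixel, '.' = empty):
  . . . . . . . . . . .
  . . . . . . . . . . .
  . 1 . . . . . 0 . . .
  . 1 1 . . . . 0 3 . .
  . . 1 1 . . 0 0 3 . .
  . . . 1 . 2 2 2 3 . .
  . . . . 1 . . 3 3 . .
  . . . . . 1 . 3 3 . .
  . . . . . . 3 3 3 . .
  . . . . . . 3 3 . . .
  . . . . . . 3 . 1 . .
  . . . . . 3 . . . . .

Result: 1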